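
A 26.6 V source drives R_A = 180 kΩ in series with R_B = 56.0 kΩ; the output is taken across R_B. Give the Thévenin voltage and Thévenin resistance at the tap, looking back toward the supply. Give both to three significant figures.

V_th = 6.31 V, R_th = 42.7 kΩ

V_th is the open-circuit tap voltage: 26.6 × 56.0/(180 + 56.0) = 6.31 V.
With the supply zeroed, R_A and R_B appear in parallel from the tap: R_th = R_A‖R_B = (180 × 56.0)/236.0 = 42.7 kΩ.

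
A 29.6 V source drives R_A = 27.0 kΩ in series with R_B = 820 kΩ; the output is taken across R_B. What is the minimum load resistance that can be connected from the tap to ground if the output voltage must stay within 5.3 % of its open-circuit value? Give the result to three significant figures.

Output resistance R_th = R_A‖R_B = (27.0 × 820)/847.0 = 26.14 kΩ.
The fractional drop is R_th/(R_th + R_L); requiring this ≤ 0.0530 gives R_L ≥ R_th(1/0.0530 − 1) = 26.14 × 17.87 = 467 kΩ.

R_L(min) ≈ 467 kΩ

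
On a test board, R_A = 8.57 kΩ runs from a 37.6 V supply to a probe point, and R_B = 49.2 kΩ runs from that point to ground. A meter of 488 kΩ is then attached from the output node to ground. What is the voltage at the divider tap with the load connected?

The load sits in parallel with R_B: R_B‖R_L = (49.2 × 488) / (49.2 + 488) = 44.69 kΩ.
V_out = 37.6 × 44.69 / (8.57 + 44.69) = 37.6 × 44.69/53.26 = 31.6 V.
(Unloaded it would have been 32.0 V.)

V_out ≈ 31.6 V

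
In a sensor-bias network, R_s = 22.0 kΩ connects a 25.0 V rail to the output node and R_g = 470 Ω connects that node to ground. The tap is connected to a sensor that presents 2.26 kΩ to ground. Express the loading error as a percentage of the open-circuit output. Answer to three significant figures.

16.9 %

Unloaded V = 25.0 × 470/22470 = 0.5229 V.
Loaded: R_g‖R_L = 389.1 Ω, giving V = 25.0 × 389.1/22390 = 0.4345 V.
Drop = (0.5229 − 0.4345) / 0.5229 = 16.9 %.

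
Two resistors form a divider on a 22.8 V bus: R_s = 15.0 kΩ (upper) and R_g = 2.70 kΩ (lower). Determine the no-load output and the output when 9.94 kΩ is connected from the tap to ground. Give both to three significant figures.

Unloaded: 3.48 V; loaded: 2.83 V

Open-circuit: V = 22.8 × 2.70/(15.0 + 2.70) = 3.48 V.
With the load, R_g becomes R_g‖R_L = 2.123 kΩ, so V = 22.8 × 2.123/17.12 = 2.83 V.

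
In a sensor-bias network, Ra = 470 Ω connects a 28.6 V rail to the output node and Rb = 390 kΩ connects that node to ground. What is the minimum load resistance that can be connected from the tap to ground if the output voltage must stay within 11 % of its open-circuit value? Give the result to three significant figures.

Output resistance R_th = Ra‖Rb = (470 × 390000)/390500 = 469.4 Ω.
The fractional drop is R_th/(R_th + R_L); requiring this ≤ 0.110 gives R_L ≥ R_th(1/0.110 − 1) = 469.4 × 8.091 = 3.80 kΩ.

R_L(min) ≈ 3.80 kΩ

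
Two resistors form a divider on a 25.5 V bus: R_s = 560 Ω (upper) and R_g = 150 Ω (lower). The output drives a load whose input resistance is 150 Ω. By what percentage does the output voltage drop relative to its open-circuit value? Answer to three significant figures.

The divider's output (Thévenin) resistance is R_s‖R_g = 118.3 Ω.
Fractional drop under load = R_th/(R_th + R_L) = 118.3 / (118.3 + 150) = 0.4409.
So the output falls by 44.1 %.

44.1 %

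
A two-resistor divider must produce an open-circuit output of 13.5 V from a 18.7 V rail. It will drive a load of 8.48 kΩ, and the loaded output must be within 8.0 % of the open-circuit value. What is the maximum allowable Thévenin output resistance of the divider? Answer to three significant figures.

Loading drop = R_th/(R_th + R_L) ≤ 0.0800, so R_th ≤ R_L · ε/(1−ε) = 8.48 kΩ × 0.0800/0.9200 = 737 Ω.

R_th ≤ 737 Ω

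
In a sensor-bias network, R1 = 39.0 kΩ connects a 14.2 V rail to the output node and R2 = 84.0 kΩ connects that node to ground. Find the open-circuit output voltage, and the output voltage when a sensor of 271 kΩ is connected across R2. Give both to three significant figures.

Unloaded: 9.70 V; loaded: 8.83 V

Open-circuit: V = 14.2 × 84.0/(39.0 + 84.0) = 9.70 V.
With the load, R2 becomes R2‖R_L = 64.12 kΩ, so V = 14.2 × 64.12/103.1 = 8.83 V.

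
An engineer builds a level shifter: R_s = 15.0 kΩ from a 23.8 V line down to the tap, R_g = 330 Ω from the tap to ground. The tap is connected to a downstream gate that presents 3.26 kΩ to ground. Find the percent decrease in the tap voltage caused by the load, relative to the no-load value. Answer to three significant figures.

The divider's output (Thévenin) resistance is R_s‖R_g = 322.9 Ω.
Fractional drop under load = R_th/(R_th + R_L) = 322.9 / (322.9 + 3260) = 0.09012.
So the output falls by 9.01 %.

9.01 %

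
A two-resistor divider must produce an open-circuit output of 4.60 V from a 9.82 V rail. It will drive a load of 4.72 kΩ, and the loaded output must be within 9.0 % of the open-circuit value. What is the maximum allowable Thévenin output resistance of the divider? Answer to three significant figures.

R_th ≤ 467 Ω

Loading drop = R_th/(R_th + R_L) ≤ 0.0900, so R_th ≤ R_L · ε/(1−ε) = 4.72 kΩ × 0.0900/0.9100 = 467 Ω.
(Any R1, R2 with R2/(R1+R2) = 0.468 and R1‖R2 ≤ 467 Ω will meet the spec.)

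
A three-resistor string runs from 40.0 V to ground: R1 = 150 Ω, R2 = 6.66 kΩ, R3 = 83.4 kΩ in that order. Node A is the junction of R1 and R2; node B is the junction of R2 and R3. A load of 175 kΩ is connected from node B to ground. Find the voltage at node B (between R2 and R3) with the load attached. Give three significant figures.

At node B, R3 is in parallel with the load: R3‖R_L = 56480 Ω.
Below node A the resistance is R2 + (R3‖R_L) = 63140 Ω, so V_A = 40.0 × 63140/63290 = 39.91 V.
Then V_B = V_A × (R3‖R_L)/(R2 + R3‖R_L) = 39.91 × 56480/63140 = 35.7 V.

V ≈ 35.7 V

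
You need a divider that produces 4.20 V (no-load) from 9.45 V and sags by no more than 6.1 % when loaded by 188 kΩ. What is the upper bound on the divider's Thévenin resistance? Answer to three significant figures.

R_th ≤ 12.2 kΩ

Loading drop = R_th/(R_th + R_L) ≤ 0.0610, so R_th ≤ R_L · ε/(1−ε) = 188 kΩ × 0.0610/0.9390 = 12.2 kΩ.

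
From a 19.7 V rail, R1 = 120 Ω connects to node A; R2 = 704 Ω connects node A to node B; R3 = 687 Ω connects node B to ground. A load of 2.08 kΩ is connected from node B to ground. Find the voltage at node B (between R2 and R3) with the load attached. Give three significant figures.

V ≈ 7.59 V

At node B, R3 is in parallel with the load: R3‖R_L = 516.4 Ω.
Below node A the resistance is R2 + (R3‖R_L) = 1220 Ω, so V_A = 19.7 × 1220/1340 = 17.94 V.
Then V_B = V_A × (R3‖R_L)/(R2 + R3‖R_L) = 17.94 × 516.4/1220 = 7.59 V.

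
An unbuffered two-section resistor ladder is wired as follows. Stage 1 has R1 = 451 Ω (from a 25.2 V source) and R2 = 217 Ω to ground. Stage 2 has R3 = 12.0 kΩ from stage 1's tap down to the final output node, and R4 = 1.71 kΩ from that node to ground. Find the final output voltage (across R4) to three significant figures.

Stage 2 presents R3+R4 = 13710 Ω as a load on stage 1's tap.
Stage 1's lower leg becomes R2‖(R3+R4) = 213.6 Ω, so V_mid = 25.2 × 213.6/664.6 = 8.100 V.
Stage 2 is itself unloaded: V_out = V_mid × R4/(R3+R4) = 8.100 × 1710/13710 = 1.01 V.

V_out ≈ 1.01 V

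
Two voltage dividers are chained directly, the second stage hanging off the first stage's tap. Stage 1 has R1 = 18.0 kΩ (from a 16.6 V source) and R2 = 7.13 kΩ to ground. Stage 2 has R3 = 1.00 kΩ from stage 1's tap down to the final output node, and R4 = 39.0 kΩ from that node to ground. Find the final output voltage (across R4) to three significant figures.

Stage 2 presents R3+R4 = 40.00 kΩ as a load on stage 1's tap.
Stage 1's lower leg becomes R2‖(R3+R4) = 6.051 kΩ, so V_mid = 16.6 × 6.051/24.05 = 4.177 V.
Stage 2 is itself unloaded: V_out = V_mid × R4/(R3+R4) = 4.177 × 39.0/40.00 = 4.07 V.

V_out ≈ 4.07 V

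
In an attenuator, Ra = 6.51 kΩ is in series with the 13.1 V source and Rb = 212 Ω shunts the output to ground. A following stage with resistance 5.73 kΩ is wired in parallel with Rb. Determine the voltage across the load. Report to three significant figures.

The load sits in parallel with Rb: Rb‖R_L = (212 × 5730) / (212 + 5730) = 204.4 Ω.
V_out = 13.1 × 204.4 / (6510 + 204.4) = 13.1 × 204.4/6714 = 0.399 V.

V_out ≈ 0.399 V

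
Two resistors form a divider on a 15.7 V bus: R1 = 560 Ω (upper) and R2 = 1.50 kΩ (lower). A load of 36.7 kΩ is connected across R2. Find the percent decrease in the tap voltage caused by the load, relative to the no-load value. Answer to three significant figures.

1.10 %

The divider's output (Thévenin) resistance is R1‖R2 = 407.8 Ω.
Fractional drop under load = R_th/(R_th + R_L) = 407.8 / (407.8 + 36700) = 0.01099.
So the output falls by 1.10 %.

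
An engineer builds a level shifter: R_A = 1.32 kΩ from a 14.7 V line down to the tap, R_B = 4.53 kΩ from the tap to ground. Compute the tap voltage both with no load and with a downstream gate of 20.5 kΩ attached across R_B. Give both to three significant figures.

Open-circuit: V = 14.7 × 4.53/(1.32 + 4.53) = 11.4 V.
With the load, R_B becomes R_B‖R_L = 3.710 kΩ, so V = 14.7 × 3.710/5.030 = 10.8 V.

Unloaded: 11.4 V; loaded: 10.8 V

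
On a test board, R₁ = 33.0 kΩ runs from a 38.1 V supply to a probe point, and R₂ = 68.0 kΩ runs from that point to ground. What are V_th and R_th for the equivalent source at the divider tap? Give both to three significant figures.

V_th = 25.7 V, R_th = 22.2 kΩ

V_th is the open-circuit tap voltage: 38.1 × 68.0/(33.0 + 68.0) = 25.7 V.
With the supply zeroed, R₁ and R₂ appear in parallel from the tap: R_th = R₁‖R₂ = (33.0 × 68.0)/101.0 = 22.2 kΩ.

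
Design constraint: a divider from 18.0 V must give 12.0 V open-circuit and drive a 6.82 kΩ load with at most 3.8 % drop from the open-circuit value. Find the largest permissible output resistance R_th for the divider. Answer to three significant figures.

R_th ≤ 269 Ω

Loading drop = R_th/(R_th + R_L) ≤ 0.0380, so R_th ≤ R_L · ε/(1−ε) = 6.82 kΩ × 0.0380/0.9620 = 269 Ω.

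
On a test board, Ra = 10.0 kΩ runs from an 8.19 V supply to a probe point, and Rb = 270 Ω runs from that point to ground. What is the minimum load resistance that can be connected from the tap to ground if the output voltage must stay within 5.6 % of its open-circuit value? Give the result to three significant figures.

R_L(min) ≈ 4.43 kΩ

Output resistance R_th = Ra‖Rb = (10000 × 270)/10270 = 262.9 Ω.
The fractional drop is R_th/(R_th + R_L); requiring this ≤ 0.0560 gives R_L ≥ R_th(1/0.0560 − 1) = 262.9 × 16.86 = 4.43 kΩ.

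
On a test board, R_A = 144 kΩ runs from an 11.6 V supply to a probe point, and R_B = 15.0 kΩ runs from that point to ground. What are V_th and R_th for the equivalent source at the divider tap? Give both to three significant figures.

V_th = 1.09 V, R_th = 13.6 kΩ

V_th is the open-circuit tap voltage: 11.6 × 15.0/(144 + 15.0) = 1.09 V.
With the supply zeroed, R_A and R_B appear in parallel from the tap: R_th = R_A‖R_B = (144 × 15.0)/159.0 = 13.6 kΩ.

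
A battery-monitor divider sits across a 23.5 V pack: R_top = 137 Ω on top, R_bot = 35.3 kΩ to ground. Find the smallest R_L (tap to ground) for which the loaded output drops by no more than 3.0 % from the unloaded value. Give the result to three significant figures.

Output resistance R_th = R_top‖R_bot = (137 × 35300)/35440 = 136.5 Ω.
The fractional drop is R_th/(R_th + R_L); requiring this ≤ 0.0300 gives R_L ≥ R_th(1/0.0300 − 1) = 136.5 × 32.33 = 4.41 kΩ.

R_L(min) ≈ 4.41 kΩ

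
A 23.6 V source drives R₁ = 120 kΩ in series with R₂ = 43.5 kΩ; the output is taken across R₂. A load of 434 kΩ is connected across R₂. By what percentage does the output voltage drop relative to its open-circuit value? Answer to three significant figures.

The divider's output (Thévenin) resistance is R₁‖R₂ = 31.93 kΩ.
Fractional drop under load = R_th/(R_th + R_L) = 31.93 / (31.93 + 434) = 0.06852.
So the output falls by 6.85 %.

6.85 %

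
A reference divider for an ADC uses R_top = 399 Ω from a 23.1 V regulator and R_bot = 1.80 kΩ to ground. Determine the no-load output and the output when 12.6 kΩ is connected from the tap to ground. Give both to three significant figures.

Open-circuit: V = 23.1 × 1800/(399 + 1800) = 18.9 V.
With the load, R_bot becomes R_bot‖R_L = 1575 Ω, so V = 23.1 × 1575/1974 = 18.4 V.

Unloaded: 18.9 V; loaded: 18.4 V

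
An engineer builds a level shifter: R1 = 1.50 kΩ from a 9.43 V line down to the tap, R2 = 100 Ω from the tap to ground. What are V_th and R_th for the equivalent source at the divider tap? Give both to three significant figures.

V_th = 0.589 V, R_th = 93.8 Ω

V_th is the open-circuit tap voltage: 9.43 × 100/(1500 + 100) = 0.589 V.
With the supply zeroed, R1 and R2 appear in parallel from the tap: R_th = R1‖R2 = (1500 × 100)/1600 = 93.8 Ω.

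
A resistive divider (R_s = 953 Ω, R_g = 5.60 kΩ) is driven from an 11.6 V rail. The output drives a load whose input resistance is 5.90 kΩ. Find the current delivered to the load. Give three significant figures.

R_g‖R_L = 2873 Ω; V_out = 11.6 × 2873/3826 = 8.711 V.
I_L = V_out / R_L = 8.711 / 5.90 kΩ = 1.48 mA.

I_L ≈ 1.48 mA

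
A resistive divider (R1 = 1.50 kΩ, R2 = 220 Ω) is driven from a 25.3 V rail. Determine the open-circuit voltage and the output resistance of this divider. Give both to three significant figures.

V_th = 3.24 V, R_th = 192 Ω

V_th is the open-circuit tap voltage: 25.3 × 220/(1500 + 220) = 3.24 V.
With the supply zeroed, R1 and R2 appear in parallel from the tap: R_th = R1‖R2 = (1500 × 220)/1720 = 192 Ω.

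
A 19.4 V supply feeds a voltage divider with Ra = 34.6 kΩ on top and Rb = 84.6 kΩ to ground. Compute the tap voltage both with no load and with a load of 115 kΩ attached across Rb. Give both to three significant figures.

Open-circuit: V = 19.4 × 84.6/(34.6 + 84.6) = 13.8 V.
With the load, Rb becomes Rb‖R_L = 48.74 kΩ, so V = 19.4 × 48.74/83.34 = 11.3 V.

Unloaded: 13.8 V; loaded: 11.3 V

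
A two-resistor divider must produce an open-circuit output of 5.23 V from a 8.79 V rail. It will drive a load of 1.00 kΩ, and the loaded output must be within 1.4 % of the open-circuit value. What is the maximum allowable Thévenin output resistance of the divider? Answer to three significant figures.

R_th ≤ 14.2 Ω

Loading drop = R_th/(R_th + R_L) ≤ 0.0140, so R_th ≤ R_L · ε/(1−ε) = 1.00 kΩ × 0.0140/0.9860 = 14.2 Ω.
(Any R1, R2 with R2/(R1+R2) = 0.595 and R1‖R2 ≤ 14.2 Ω will meet the spec.)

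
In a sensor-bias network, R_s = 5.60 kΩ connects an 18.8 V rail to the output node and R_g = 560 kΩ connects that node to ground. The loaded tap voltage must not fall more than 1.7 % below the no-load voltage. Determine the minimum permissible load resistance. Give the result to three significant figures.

R_L(min) ≈ 321 kΩ

Output resistance R_th = R_s‖R_g = (5.60 × 560)/565.6 = 5.545 kΩ.
The fractional drop is R_th/(R_th + R_L); requiring this ≤ 0.0170 gives R_L ≥ R_th(1/0.0170 − 1) = 5.545 × 57.82 = 321 kΩ.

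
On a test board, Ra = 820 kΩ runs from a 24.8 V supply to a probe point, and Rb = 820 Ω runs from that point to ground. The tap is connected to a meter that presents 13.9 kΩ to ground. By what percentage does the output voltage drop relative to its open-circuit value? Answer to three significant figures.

The divider's output (Thévenin) resistance is Ra‖Rb = 819.2 Ω.
Fractional drop under load = R_th/(R_th + R_L) = 819.2 / (819.2 + 13900) = 0.05565.
So the output falls by 5.57 %.

5.57 %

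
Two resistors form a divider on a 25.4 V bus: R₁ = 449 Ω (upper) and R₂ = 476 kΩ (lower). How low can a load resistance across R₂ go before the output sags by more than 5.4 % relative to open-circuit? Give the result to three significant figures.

R_L(min) ≈ 7.86 kΩ

Output resistance R_th = R₁‖R₂ = (449 × 476000)/476400 = 448.6 Ω.
The fractional drop is R_th/(R_th + R_L); requiring this ≤ 0.0540 gives R_L ≥ R_th(1/0.0540 − 1) = 448.6 × 17.52 = 7.86 kΩ.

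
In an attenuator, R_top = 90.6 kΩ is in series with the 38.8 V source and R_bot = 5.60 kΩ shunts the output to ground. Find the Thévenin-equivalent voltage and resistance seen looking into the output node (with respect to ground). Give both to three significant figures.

V_th = 2.26 V, R_th = 5.27 kΩ

V_th is the open-circuit tap voltage: 38.8 × 5.60/(90.6 + 5.60) = 2.26 V.
With the supply zeroed, R_top and R_bot appear in parallel from the tap: R_th = R_top‖R_bot = (90.6 × 5.60)/96.20 = 5.27 kΩ.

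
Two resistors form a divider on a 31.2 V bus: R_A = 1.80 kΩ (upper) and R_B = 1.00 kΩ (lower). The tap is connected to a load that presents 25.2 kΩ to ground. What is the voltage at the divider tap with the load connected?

V_out ≈ 10.9 V

The load sits in parallel with R_B: R_B‖R_L = (1.00 × 25.2) / (1.00 + 25.2) = 0.9618 kΩ.
V_out = 31.2 × 0.9618 / (1.80 + 0.9618) = 31.2 × 0.9618/2.762 = 10.9 V.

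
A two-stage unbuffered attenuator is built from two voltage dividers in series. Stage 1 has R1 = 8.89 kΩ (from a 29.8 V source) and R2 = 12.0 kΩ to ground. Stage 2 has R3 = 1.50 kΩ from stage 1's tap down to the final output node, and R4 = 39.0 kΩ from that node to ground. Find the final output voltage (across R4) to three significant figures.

V_out ≈ 14.6 V

Stage 2 presents R3+R4 = 40.50 kΩ as a load on stage 1's tap.
Stage 1's lower leg becomes R2‖(R3+R4) = 9.257 kΩ, so V_mid = 29.8 × 9.257/18.15 = 15.20 V.
Stage 2 is itself unloaded: V_out = V_mid × R4/(R3+R4) = 15.20 × 39.0/40.50 = 14.6 V.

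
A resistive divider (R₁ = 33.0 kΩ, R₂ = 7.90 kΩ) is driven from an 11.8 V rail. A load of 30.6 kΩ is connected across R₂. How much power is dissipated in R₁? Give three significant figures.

P ≈ 2.98 mW

Total resistance from the source is R₁ + (R₂‖R_L) = 39.28 kΩ, so I = 11.8/39.28 kΩ = 0.3004 mA.
P = I²·R₁ = (0.3004 mA)² × 33.0 kΩ = 2.98 mW.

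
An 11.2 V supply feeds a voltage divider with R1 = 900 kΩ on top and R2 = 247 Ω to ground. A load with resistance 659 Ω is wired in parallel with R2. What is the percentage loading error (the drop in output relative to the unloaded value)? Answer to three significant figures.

Unloaded V = 11.2 × 247/900200 = 0.003073 V.
Loaded: R2‖R_L = 179.7 Ω, giving V = 11.2 × 179.7/900200 = 0.002235 V.
Drop = (0.003073 − 0.002235) / 0.003073 = 27.3 %.

27.3 %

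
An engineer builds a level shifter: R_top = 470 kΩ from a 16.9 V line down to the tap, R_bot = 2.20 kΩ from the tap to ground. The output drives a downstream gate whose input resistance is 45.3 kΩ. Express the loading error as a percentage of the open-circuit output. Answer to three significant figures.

4.61 %

The divider's output (Thévenin) resistance is R_top‖R_bot = 2.190 kΩ.
Fractional drop under load = R_th/(R_th + R_L) = 2.190 / (2.190 + 45.3) = 0.04611.
So the output falls by 4.61 %.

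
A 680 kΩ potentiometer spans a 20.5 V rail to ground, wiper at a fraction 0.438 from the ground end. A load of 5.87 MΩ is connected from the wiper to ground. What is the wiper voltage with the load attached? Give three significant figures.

The wiper splits the pot into (1−α)R = 382.2 kΩ above and αR = 297.8 kΩ below.
Lower section ‖ load = 283.5 kΩ.
V_wiper = 20.5 × 283.5/(382.2 + 283.5) = 8.73 V.

V ≈ 8.73 V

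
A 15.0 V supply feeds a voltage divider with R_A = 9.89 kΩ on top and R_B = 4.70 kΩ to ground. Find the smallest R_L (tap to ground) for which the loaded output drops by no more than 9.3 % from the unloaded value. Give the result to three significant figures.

Output resistance R_th = R_A‖R_B = (9.89 × 4.70)/14.59 = 3.186 kΩ.
The fractional drop is R_th/(R_th + R_L); requiring this ≤ 0.0930 gives R_L ≥ R_th(1/0.0930 − 1) = 3.186 × 9.753 = 31.1 kΩ.

R_L(min) ≈ 31.1 kΩ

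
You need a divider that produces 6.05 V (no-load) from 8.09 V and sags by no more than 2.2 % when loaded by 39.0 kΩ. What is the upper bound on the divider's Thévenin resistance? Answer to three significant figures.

R_th ≤ 877 Ω

Loading drop = R_th/(R_th + R_L) ≤ 0.0220, so R_th ≤ R_L · ε/(1−ε) = 39.0 kΩ × 0.0220/0.9780 = 877 Ω.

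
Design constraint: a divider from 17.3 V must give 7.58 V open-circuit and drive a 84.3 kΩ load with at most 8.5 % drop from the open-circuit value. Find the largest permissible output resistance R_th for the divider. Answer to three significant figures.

Loading drop = R_th/(R_th + R_L) ≤ 0.0850, so R_th ≤ R_L · ε/(1−ε) = 84.3 kΩ × 0.0850/0.9150 = 7.83 kΩ.
(Any R1, R2 with R2/(R1+R2) = 0.438 and R1‖R2 ≤ 7.83 kΩ will meet the spec.)

R_th ≤ 7.83 kΩ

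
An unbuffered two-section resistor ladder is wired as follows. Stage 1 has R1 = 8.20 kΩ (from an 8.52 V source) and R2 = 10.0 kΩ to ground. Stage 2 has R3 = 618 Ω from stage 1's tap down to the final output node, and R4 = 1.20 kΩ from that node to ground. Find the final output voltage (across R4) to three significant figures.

Stage 2 presents R3+R4 = 1818 Ω as a load on stage 1's tap.
Stage 1's lower leg becomes R2‖(R3+R4) = 1538 Ω, so V_mid = 8.52 × 1538/9738 = 1.346 V.
Stage 2 is itself unloaded: V_out = V_mid × R4/(R3+R4) = 1.346 × 1200/1818 = 0.888 V.

V_out ≈ 0.888 V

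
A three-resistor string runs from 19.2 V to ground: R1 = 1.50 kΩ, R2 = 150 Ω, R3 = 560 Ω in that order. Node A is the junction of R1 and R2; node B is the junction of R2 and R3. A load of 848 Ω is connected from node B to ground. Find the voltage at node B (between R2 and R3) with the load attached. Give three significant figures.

V ≈ 3.26 V

At node B, R3 is in parallel with the load: R3‖R_L = 337.3 Ω.
Below node A the resistance is R2 + (R3‖R_L) = 487.3 Ω, so V_A = 19.2 × 487.3/1987 = 4.708 V.
Then V_B = V_A × (R3‖R_L)/(R2 + R3‖R_L) = 4.708 × 337.3/487.3 = 3.26 V.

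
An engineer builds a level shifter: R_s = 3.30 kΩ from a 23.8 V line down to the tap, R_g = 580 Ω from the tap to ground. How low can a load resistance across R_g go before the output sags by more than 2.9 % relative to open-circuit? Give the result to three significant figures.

R_L(min) ≈ 16.5 kΩ

Output resistance R_th = R_s‖R_g = (3300 × 580)/3880 = 493.3 Ω.
The fractional drop is R_th/(R_th + R_L); requiring this ≤ 0.0290 gives R_L ≥ R_th(1/0.0290 − 1) = 493.3 × 33.48 = 16.5 kΩ.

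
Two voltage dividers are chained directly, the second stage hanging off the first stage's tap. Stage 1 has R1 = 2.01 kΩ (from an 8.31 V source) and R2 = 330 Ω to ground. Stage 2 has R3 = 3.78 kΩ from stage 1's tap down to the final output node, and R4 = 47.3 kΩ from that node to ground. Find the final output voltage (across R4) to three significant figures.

V_out ≈ 1.08 V

Stage 2 presents R3+R4 = 51080 Ω as a load on stage 1's tap.
Stage 1's lower leg becomes R2‖(R3+R4) = 327.9 Ω, so V_mid = 8.31 × 327.9/2338 = 1.165 V.
Stage 2 is itself unloaded: V_out = V_mid × R4/(R3+R4) = 1.165 × 47300/51080 = 1.08 V.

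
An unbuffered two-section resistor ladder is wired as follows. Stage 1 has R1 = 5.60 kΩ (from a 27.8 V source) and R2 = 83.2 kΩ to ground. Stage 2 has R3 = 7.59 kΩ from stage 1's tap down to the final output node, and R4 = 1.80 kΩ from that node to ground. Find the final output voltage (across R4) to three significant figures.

V_out ≈ 3.20 V

Stage 2 presents R3+R4 = 9.390 kΩ as a load on stage 1's tap.
Stage 1's lower leg becomes R2‖(R3+R4) = 8.438 kΩ, so V_mid = 27.8 × 8.438/14.04 = 16.71 V.
Stage 2 is itself unloaded: V_out = V_mid × R4/(R3+R4) = 16.71 × 1.80/9.390 = 3.20 V.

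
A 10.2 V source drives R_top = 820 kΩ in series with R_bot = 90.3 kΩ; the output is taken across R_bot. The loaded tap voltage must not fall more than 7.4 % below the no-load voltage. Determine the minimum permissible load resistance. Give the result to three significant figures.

R_L(min) ≈ 1.02 MΩ

Output resistance R_th = R_top‖R_bot = (820 × 90.3)/910.3 = 81.34 kΩ.
The fractional drop is R_th/(R_th + R_L); requiring this ≤ 0.0740 gives R_L ≥ R_th(1/0.0740 − 1) = 81.34 × 12.51 = 1.02 MΩ.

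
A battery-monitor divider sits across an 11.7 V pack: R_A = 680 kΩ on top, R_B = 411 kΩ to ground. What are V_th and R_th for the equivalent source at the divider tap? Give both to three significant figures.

V_th is the open-circuit tap voltage: 11.7 × 411/(680 + 411) = 4.41 V.
With the supply zeroed, R_A and R_B appear in parallel from the tap: R_th = R_A‖R_B = (680 × 411)/1091 = 256 kΩ.

V_th = 4.41 V, R_th = 256 kΩ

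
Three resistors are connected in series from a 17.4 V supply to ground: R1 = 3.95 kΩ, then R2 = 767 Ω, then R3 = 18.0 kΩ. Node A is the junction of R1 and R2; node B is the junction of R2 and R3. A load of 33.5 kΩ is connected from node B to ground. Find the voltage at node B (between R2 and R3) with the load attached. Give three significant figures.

At node B, R3 is in parallel with the load: R3‖R_L = 11710 Ω.
Below node A the resistance is R2 + (R3‖R_L) = 12480 Ω, so V_A = 17.4 × 12480/16430 = 13.22 V.
Then V_B = V_A × (R3‖R_L)/(R2 + R3‖R_L) = 13.22 × 11710/12480 = 12.4 V.

V ≈ 12.4 V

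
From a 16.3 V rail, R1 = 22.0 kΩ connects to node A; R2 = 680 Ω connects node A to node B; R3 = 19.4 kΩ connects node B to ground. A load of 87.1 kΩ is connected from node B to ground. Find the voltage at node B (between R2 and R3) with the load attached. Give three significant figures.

V ≈ 6.71 V

At node B, R3 is in parallel with the load: R3‖R_L = 15870 Ω.
Below node A the resistance is R2 + (R3‖R_L) = 16550 Ω, so V_A = 16.3 × 16550/38550 = 6.997 V.
Then V_B = V_A × (R3‖R_L)/(R2 + R3‖R_L) = 6.997 × 15870/16550 = 6.71 V.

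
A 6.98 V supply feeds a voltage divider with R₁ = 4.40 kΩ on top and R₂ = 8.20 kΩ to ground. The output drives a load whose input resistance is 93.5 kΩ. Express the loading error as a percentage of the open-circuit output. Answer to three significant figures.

The divider's output (Thévenin) resistance is R₁‖R₂ = 2.863 kΩ.
Fractional drop under load = R_th/(R_th + R_L) = 2.863 / (2.863 + 93.5) = 0.02972.
So the output falls by 2.97 %.

2.97 %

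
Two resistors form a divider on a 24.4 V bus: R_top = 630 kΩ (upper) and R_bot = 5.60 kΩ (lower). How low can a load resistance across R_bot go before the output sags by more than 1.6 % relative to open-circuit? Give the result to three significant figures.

R_L(min) ≈ 341 kΩ

Output resistance R_th = R_top‖R_bot = (630 × 5.60)/635.6 = 5.551 kΩ.
The fractional drop is R_th/(R_th + R_L); requiring this ≤ 0.0160 gives R_L ≥ R_th(1/0.0160 − 1) = 5.551 × 61.50 = 341 kΩ.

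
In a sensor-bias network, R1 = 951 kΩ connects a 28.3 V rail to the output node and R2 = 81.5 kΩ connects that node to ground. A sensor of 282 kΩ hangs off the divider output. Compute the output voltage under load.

The load sits in parallel with R2: R2‖R_L = (81.5 × 282) / (81.5 + 282) = 63.23 kΩ.
V_out = 28.3 × 63.23 / (951 + 63.23) = 28.3 × 63.23/1014 = 1.76 V.
(Unloaded it would have been 2.23 V.)

V_out ≈ 1.76 V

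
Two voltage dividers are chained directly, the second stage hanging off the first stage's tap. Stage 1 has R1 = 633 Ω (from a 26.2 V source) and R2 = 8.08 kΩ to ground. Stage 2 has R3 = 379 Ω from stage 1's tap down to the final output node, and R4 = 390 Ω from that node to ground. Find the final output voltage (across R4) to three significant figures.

Stage 2 presents R3+R4 = 769.0 Ω as a load on stage 1's tap.
Stage 1's lower leg becomes R2‖(R3+R4) = 702.2 Ω, so V_mid = 26.2 × 702.2/1335 = 13.78 V.
Stage 2 is itself unloaded: V_out = V_mid × R4/(R3+R4) = 13.78 × 390/769.0 = 6.99 V.

V_out ≈ 6.99 V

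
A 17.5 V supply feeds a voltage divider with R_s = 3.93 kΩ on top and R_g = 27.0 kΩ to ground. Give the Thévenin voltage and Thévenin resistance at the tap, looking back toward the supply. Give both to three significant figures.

V_th is the open-circuit tap voltage: 17.5 × 27.0/(3.93 + 27.0) = 15.3 V.
With the supply zeroed, R_s and R_g appear in parallel from the tap: R_th = R_s‖R_g = (3.93 × 27.0)/30.93 = 3.43 kΩ.

V_th = 15.3 V, R_th = 3.43 kΩ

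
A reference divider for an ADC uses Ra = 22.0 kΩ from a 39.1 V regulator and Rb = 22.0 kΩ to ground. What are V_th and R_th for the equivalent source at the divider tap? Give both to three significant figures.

V_th = 19.6 V, R_th = 11.0 kΩ

V_th is the open-circuit tap voltage: 39.1 × 22.0/(22.0 + 22.0) = 19.6 V.
With the supply zeroed, Ra and Rb appear in parallel from the tap: R_th = Ra‖Rb = (22.0 × 22.0)/44.00 = 11.0 kΩ.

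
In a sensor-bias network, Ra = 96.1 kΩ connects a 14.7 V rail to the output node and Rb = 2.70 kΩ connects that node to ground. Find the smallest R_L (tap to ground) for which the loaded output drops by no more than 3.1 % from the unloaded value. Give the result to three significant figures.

R_L(min) ≈ 82.1 kΩ

Output resistance R_th = Ra‖Rb = (96.1 × 2.70)/98.80 = 2.626 kΩ.
The fractional drop is R_th/(R_th + R_L); requiring this ≤ 0.0310 gives R_L ≥ R_th(1/0.0310 − 1) = 2.626 × 31.26 = 82.1 kΩ.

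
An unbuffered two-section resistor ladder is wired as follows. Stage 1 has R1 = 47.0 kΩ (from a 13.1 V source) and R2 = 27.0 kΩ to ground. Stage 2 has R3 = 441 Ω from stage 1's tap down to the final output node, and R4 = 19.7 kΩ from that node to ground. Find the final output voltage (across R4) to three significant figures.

V_out ≈ 2.53 V

Stage 2 presents R3+R4 = 20140 Ω as a load on stage 1's tap.
Stage 1's lower leg becomes R2‖(R3+R4) = 11540 Ω, so V_mid = 13.1 × 11540/58540 = 2.582 V.
Stage 2 is itself unloaded: V_out = V_mid × R4/(R3+R4) = 2.582 × 19700/20140 = 2.53 V.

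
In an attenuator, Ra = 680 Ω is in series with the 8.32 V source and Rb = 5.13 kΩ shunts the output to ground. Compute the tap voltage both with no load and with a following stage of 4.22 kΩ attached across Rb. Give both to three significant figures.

Open-circuit: V = 8.32 × 5130/(680 + 5130) = 7.35 V.
With the load, Rb becomes Rb‖R_L = 2315 Ω, so V = 8.32 × 2315/2995 = 6.43 V.

Unloaded: 7.35 V; loaded: 6.43 V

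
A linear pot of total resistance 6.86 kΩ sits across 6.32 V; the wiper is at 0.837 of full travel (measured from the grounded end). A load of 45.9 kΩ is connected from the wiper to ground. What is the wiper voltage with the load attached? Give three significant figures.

The wiper splits the pot into (1−α)R = 1.118 kΩ above and αR = 5.742 kΩ below.
Lower section ‖ load = 5.103 kΩ.
V_wiper = 6.32 × 5.103/(1.118 + 5.103) = 5.18 V.

V ≈ 5.18 V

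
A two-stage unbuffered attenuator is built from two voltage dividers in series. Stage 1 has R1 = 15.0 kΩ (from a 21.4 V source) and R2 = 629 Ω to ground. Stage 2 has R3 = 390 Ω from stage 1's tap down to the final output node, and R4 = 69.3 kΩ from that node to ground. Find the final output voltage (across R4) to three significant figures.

V_out ≈ 0.849 V

Stage 2 presents R3+R4 = 69690 Ω as a load on stage 1's tap.
Stage 1's lower leg becomes R2‖(R3+R4) = 623.4 Ω, so V_mid = 21.4 × 623.4/15620 = 0.8539 V.
Stage 2 is itself unloaded: V_out = V_mid × R4/(R3+R4) = 0.8539 × 69300/69690 = 0.849 V.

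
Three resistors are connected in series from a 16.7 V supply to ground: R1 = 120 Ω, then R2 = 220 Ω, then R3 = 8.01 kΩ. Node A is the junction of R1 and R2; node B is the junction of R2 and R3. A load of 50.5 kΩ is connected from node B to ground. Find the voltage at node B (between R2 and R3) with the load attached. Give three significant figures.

At node B, R3 is in parallel with the load: R3‖R_L = 6913 Ω.
Below node A the resistance is R2 + (R3‖R_L) = 7133 Ω, so V_A = 16.7 × 7133/7253 = 16.42 V.
Then V_B = V_A × (R3‖R_L)/(R2 + R3‖R_L) = 16.42 × 6913/7133 = 15.9 V.

V ≈ 15.9 V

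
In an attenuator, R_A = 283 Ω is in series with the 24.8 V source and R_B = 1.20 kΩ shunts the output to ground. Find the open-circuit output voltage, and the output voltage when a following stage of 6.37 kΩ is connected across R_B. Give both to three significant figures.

Unloaded: 20.1 V; loaded: 19.4 V

Open-circuit: V = 24.8 × 1200/(283 + 1200) = 20.1 V.
With the load, R_B becomes R_B‖R_L = 1010 Ω, so V = 24.8 × 1010/1293 = 19.4 V.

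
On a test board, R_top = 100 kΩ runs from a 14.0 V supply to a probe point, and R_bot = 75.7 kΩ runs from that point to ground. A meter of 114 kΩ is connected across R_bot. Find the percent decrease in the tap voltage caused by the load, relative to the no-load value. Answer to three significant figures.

Unloaded V = 14.0 × 75.7/175.7 = 6.032 V.
Loaded: R_bot‖R_L = 45.49 kΩ, giving V = 14.0 × 45.49/145.5 = 4.377 V.
Drop = (6.032 − 4.377) / 6.032 = 27.4 %.

27.4 %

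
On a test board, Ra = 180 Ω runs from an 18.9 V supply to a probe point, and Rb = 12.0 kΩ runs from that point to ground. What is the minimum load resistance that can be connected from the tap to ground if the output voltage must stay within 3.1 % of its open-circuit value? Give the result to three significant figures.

Output resistance R_th = Ra‖Rb = (180 × 12000)/12180 = 177.3 Ω.
The fractional drop is R_th/(R_th + R_L); requiring this ≤ 0.0310 gives R_L ≥ R_th(1/0.0310 − 1) = 177.3 × 31.26 = 5.54 kΩ.

R_L(min) ≈ 5.54 kΩ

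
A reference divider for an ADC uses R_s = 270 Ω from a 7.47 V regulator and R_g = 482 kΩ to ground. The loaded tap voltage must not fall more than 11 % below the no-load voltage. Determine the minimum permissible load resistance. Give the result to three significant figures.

R_L(min) ≈ 2.18 kΩ

Output resistance R_th = R_s‖R_g = (270 × 482000)/482300 = 269.8 Ω.
The fractional drop is R_th/(R_th + R_L); requiring this ≤ 0.110 gives R_L ≥ R_th(1/0.110 − 1) = 269.8 × 8.091 = 2.18 kΩ.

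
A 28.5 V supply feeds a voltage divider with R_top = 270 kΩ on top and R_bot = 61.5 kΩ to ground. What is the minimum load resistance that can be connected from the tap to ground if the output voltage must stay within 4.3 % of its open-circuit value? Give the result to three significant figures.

Output resistance R_th = R_top‖R_bot = (270 × 61.5)/331.5 = 50.09 kΩ.
The fractional drop is R_th/(R_th + R_L); requiring this ≤ 0.0430 gives R_L ≥ R_th(1/0.0430 − 1) = 50.09 × 22.26 = 1.11 MΩ.

R_L(min) ≈ 1.11 MΩ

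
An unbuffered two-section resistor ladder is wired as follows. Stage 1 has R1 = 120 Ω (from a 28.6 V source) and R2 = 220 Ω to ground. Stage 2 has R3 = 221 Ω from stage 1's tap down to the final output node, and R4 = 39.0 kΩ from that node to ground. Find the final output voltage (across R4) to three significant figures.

Stage 2 presents R3+R4 = 39220 Ω as a load on stage 1's tap.
Stage 1's lower leg becomes R2‖(R3+R4) = 218.8 Ω, so V_mid = 28.6 × 218.8/338.8 = 18.47 V.
Stage 2 is itself unloaded: V_out = V_mid × R4/(R3+R4) = 18.47 × 39000/39220 = 18.4 V.

V_out ≈ 18.4 V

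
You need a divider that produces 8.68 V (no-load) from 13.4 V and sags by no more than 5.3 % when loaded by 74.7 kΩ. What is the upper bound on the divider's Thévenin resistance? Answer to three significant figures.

Loading drop = R_th/(R_th + R_L) ≤ 0.0530, so R_th ≤ R_L · ε/(1−ε) = 74.7 kΩ × 0.0530/0.9470 = 4.18 kΩ.
(Any R1, R2 with R2/(R1+R2) = 0.648 and R1‖R2 ≤ 4.18 kΩ will meet the spec.)

R_th ≤ 4.18 kΩ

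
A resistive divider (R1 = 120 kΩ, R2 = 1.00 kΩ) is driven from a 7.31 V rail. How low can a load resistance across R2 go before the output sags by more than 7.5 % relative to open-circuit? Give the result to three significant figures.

Output resistance R_th = R1‖R2 = (120000 × 1000)/121000 = 991.7 Ω.
The fractional drop is R_th/(R_th + R_L); requiring this ≤ 0.0750 gives R_L ≥ R_th(1/0.0750 − 1) = 991.7 × 12.33 = 12.2 kΩ.

R_L(min) ≈ 12.2 kΩ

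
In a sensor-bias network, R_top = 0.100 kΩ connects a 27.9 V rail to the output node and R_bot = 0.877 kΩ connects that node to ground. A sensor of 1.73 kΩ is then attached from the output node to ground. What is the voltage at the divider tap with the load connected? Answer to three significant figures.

The load sits in parallel with R_bot: R_bot‖R_L = (877 × 1730) / (877 + 1730) = 582.0 Ω.
V_out = 27.9 × 582.0 / (100 + 582.0) = 27.9 × 582.0/682.0 = 23.8 V.
(Unloaded it would have been 25.0 V.)

V_out ≈ 23.8 V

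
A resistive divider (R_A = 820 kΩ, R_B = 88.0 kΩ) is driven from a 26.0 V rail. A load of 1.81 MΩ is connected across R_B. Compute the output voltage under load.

The load sits in parallel with R_B: R_B‖R_L = (88.0 × 1810) / (88.0 + 1810) = 83.92 kΩ.
V_out = 26.0 × 83.92 / (820 + 83.92) = 26.0 × 83.92/903.9 = 2.41 V.

V_out ≈ 2.41 V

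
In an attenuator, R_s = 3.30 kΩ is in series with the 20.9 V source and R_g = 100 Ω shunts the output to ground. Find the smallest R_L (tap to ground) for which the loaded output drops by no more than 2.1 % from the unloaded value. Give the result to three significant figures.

R_L(min) ≈ 4.52 kΩ

Output resistance R_th = R_s‖R_g = (3300 × 100)/3400 = 97.06 Ω.
The fractional drop is R_th/(R_th + R_L); requiring this ≤ 0.0210 gives R_L ≥ R_th(1/0.0210 − 1) = 97.06 × 46.62 = 4.52 kΩ.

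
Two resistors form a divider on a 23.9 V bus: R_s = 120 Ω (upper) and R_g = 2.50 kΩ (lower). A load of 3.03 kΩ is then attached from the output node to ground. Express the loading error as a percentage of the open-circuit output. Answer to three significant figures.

The divider's output (Thévenin) resistance is R_s‖R_g = 114.5 Ω.
Fractional drop under load = R_th/(R_th + R_L) = 114.5 / (114.5 + 3030) = 0.03641.
So the output falls by 3.64 %.

3.64 %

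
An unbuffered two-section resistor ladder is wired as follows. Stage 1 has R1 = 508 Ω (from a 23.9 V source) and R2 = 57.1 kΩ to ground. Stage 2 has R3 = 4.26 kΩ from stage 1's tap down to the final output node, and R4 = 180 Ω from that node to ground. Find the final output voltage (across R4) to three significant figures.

V_out ≈ 0.863 V

Stage 2 presents R3+R4 = 4440 Ω as a load on stage 1's tap.
Stage 1's lower leg becomes R2‖(R3+R4) = 4120 Ω, so V_mid = 23.9 × 4120/4628 = 21.28 V.
Stage 2 is itself unloaded: V_out = V_mid × R4/(R3+R4) = 21.28 × 180/4440 = 0.863 V.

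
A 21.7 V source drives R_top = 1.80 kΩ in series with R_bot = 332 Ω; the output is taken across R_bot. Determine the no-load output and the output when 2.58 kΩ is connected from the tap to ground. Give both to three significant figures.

Unloaded: 3.38 V; loaded: 3.05 V

Open-circuit: V = 21.7 × 332/(1800 + 332) = 3.38 V.
With the load, R_bot becomes R_bot‖R_L = 294.1 Ω, so V = 21.7 × 294.1/2094 = 3.05 V.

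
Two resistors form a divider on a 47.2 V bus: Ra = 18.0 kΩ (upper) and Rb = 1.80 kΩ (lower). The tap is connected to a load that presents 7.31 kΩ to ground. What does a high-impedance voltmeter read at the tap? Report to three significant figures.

The load sits in parallel with Rb: Rb‖R_L = (1.80 × 7.31) / (1.80 + 7.31) = 1.444 kΩ.
V_out = 47.2 × 1.444 / (18.0 + 1.444) = 47.2 × 1.444/19.44 = 3.51 V.

V_out ≈ 3.51 V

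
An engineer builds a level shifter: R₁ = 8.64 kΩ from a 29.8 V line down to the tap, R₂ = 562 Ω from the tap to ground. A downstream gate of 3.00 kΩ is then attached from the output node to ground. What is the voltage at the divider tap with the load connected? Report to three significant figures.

The load sits in parallel with R₂: R₂‖R_L = (562 × 3000) / (562 + 3000) = 473.3 Ω.
V_out = 29.8 × 473.3 / (8640 + 473.3) = 29.8 × 473.3/9113 = 1.55 V.

V_out ≈ 1.55 V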